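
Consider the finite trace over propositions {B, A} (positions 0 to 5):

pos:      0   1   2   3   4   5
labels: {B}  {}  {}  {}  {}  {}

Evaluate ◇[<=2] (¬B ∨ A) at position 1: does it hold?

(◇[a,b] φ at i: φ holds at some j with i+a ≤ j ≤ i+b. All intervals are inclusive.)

True

Check (¬B ∨ A) at each j in [1,3]:
  j=1: true
  j=2: true
  j=3: true
Found at j=1 → formula holds.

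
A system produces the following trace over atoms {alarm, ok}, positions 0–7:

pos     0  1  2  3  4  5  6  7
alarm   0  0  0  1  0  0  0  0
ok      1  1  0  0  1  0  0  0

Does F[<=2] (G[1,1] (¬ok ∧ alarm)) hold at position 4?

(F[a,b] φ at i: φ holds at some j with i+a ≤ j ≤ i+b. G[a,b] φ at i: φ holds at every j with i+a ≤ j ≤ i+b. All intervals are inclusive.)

Check G[1,1] (¬ok ∧ alarm) at each j in [4,6]:
  j=4: fails at 5
  j=5: fails at 6
  j=6: fails at 7
No position in the window satisfies it → formula fails.

False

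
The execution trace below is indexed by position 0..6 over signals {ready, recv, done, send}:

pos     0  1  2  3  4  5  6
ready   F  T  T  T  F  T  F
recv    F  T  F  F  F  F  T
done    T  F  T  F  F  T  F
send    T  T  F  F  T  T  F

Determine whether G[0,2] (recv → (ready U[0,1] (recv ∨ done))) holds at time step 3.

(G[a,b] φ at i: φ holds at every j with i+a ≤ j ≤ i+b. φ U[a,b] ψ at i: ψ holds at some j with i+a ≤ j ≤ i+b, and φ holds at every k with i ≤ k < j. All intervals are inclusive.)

Check (recv → (ready U[0,1] (recv ∨ done))) at every j in [3,5]:
  j=3: antecedent false → ✓
  j=4: antecedent false → ✓
  j=5: antecedent false → ✓
All positions satisfy it → formula holds.

Holds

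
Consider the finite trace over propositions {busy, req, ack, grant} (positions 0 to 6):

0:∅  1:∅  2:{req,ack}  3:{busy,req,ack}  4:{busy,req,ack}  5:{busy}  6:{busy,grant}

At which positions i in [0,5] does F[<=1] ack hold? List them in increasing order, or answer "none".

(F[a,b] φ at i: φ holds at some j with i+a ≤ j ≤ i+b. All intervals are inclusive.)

1, 2, 3, 4

Evaluate at each i in [0,5]:
  i=0: ✗ (none in [0,1])
  i=1: ✓ (witness j=2)
  i=2: ✓ (witness j=2)
  i=3: ✓ (witness j=3)
  i=4: ✓ (witness j=4)
  i=5: ✗ (none in [5,6])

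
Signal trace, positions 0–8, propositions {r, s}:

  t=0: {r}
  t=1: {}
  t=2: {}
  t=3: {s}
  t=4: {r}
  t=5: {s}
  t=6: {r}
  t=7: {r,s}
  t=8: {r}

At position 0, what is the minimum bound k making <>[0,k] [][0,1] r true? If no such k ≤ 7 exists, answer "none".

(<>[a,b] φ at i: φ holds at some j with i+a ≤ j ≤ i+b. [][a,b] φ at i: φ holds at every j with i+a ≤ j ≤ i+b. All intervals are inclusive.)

Scan j = 0,1,… for [][0,1] r:
  j=0: fails
  j=1: fails
  j=2: fails
  j=3: fails
  j=4: fails
  j=5: fails
  j=6: holds
First hit at j=6, so smallest k = 6-0 = 6.

6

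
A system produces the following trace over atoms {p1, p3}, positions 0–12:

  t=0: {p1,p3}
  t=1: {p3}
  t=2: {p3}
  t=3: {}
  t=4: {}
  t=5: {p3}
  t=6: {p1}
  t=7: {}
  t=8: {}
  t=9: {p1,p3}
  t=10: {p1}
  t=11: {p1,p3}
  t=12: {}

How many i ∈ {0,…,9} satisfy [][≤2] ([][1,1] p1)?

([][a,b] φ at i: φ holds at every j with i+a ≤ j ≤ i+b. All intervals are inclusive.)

1

Evaluate at each i in [0,9]:
  i=0: ✗ (fails at j=0)
  i=1: ✗ (fails at j=1)
  i=2: ✗ (fails at j=2)
  i=3: ✗ (fails at j=3)
  i=4: ✗ (fails at j=4)
  i=5: ✗ (fails at j=6)
  i=6: ✗ (fails at j=6)
  i=7: ✗ (fails at j=7)
  i=8: ✓ (all of [8,10])
  i=9: ✗ (fails at j=11)
Positions where it holds: {8} → 1.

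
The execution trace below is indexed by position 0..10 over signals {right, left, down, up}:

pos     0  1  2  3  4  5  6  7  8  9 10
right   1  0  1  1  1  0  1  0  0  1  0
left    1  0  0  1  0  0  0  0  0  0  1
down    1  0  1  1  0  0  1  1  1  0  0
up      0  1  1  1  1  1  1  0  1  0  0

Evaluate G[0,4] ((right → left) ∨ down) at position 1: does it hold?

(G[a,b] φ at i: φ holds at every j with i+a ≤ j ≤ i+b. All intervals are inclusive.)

False

Check ((right → left) ∨ down) at every j in [1,5]:
  j=1: true
  j=2: true
  j=3: true
  j=4: false
  j=5: true
Fails at j=4 → formula fails.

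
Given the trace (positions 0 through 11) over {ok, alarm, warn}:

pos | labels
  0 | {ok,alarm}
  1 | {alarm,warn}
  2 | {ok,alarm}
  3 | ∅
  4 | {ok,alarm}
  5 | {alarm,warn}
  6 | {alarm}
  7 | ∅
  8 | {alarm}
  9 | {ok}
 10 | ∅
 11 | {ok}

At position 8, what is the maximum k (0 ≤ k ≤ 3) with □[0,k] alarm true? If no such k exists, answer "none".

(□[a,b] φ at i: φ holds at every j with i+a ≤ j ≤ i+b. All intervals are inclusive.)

alarm must hold from j=8 onward; find where it first fails.
  j=8: holds
  j=9: fails
Holds on [8,8], so largest k = 0.

0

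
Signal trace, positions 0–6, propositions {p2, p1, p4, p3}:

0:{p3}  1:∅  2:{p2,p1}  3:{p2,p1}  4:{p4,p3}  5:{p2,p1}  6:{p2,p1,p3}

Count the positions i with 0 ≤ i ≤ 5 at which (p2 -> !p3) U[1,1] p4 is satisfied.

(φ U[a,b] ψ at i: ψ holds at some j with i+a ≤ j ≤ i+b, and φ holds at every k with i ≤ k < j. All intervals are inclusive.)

Evaluate at each i in [0,5]:
  i=0: ✗ (no rhs in [1,1])
  i=1: ✗ (no rhs in [2,2])
  i=2: ✗ (no rhs in [3,3])
  i=3: ✓ (rhs at j=4; lhs holds on [3,3])
  i=4: ✗ (no rhs in [5,5])
  i=5: ✗ (no rhs in [6,6])
Positions where it holds: {3} → 1.

1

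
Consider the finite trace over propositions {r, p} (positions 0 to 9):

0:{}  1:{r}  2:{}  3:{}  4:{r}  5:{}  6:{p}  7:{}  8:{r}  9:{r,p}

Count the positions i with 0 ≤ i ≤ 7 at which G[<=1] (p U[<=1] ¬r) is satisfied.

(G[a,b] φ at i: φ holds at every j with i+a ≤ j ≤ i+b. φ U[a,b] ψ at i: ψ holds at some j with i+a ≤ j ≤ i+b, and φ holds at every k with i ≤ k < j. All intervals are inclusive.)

Evaluate at each i in [0,7]:
  i=0: ✗ (fails at j=1)
  i=1: ✗ (fails at j=1)
  i=2: ✓ (all of [2,3])
  i=3: ✗ (fails at j=4)
  i=4: ✗ (fails at j=4)
  i=5: ✓ (all of [5,6])
  i=6: ✓ (all of [6,7])
  i=7: ✗ (fails at j=8)
Positions where it holds: {2, 5, 6} → 3.

3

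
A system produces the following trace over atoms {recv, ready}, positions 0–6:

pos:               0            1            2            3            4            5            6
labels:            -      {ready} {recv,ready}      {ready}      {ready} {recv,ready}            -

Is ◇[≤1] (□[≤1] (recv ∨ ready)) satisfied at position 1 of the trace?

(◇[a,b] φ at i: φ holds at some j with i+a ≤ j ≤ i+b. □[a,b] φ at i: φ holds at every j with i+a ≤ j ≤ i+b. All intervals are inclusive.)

True

Check □[≤1] (recv ∨ ready) at each j in [1,2]:
  j=1: holds on [1,2]
  j=2: holds on [2,3]
Found at j=1 → formula holds.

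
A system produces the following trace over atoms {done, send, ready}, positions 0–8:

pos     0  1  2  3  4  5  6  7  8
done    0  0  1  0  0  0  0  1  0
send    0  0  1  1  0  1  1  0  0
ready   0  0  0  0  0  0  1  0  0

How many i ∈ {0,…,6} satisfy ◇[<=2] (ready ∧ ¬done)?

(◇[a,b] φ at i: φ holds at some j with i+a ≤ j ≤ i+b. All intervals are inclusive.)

Evaluate at each i in [0,6]:
  i=0: ✗ (none in [0,2])
  i=1: ✗ (none in [1,3])
  i=2: ✗ (none in [2,4])
  i=3: ✗ (none in [3,5])
  i=4: ✓ (witness j=6)
  i=5: ✓ (witness j=6)
  i=6: ✓ (witness j=6)
Positions where it holds: {4, 5, 6} → 3.

3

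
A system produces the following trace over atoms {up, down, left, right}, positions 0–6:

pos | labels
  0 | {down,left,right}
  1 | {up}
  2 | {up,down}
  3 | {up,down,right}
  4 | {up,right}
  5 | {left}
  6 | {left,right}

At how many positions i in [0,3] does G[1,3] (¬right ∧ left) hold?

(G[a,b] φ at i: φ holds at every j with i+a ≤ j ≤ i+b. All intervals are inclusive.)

0

Evaluate at each i in [0,3]:
  i=0: ✗ (fails at j=1)
  i=1: ✗ (fails at j=2)
  i=2: ✗ (fails at j=3)
  i=3: ✗ (fails at j=4)
Positions where it holds: {} → 0.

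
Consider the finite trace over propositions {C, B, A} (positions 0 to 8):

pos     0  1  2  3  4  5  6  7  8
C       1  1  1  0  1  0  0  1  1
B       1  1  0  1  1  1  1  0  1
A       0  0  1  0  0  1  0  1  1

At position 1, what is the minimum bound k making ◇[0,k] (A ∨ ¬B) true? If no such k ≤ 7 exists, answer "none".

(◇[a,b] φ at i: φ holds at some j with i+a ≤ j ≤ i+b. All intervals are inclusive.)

1

Scan j = 1,2,… for (A ∨ ¬B):
  j=1: fails
  j=2: holds
First hit at j=2, so smallest k = 2-1 = 1.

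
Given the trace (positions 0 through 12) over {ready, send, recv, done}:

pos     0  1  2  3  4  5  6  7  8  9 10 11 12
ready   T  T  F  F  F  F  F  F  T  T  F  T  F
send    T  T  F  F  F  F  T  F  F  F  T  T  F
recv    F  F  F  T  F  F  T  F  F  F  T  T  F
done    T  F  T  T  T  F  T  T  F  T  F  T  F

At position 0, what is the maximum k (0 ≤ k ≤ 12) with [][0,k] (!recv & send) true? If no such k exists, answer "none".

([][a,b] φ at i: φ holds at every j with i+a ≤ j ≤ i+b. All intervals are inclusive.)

(!recv & send) must hold from j=0 onward; find where it first fails.
  j=0: holds
  j=1: holds
  j=2: fails
Holds on [0,1], so largest k = 1.

1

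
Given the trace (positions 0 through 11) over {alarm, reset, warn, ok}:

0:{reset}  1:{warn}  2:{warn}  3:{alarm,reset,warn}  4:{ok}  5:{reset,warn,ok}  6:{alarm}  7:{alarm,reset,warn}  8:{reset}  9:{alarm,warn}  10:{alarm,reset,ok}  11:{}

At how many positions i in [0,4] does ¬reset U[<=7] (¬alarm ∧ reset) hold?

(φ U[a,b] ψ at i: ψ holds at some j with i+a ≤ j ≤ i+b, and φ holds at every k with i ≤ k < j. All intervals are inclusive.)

Evaluate at each i in [0,4]:
  i=0: ✓ (rhs at j=0)
  i=1: ✗ (lhs fails at k=3 before rhs at j=5)
  i=2: ✗ (lhs fails at k=3 before rhs at j=5)
  i=3: ✗ (lhs fails at k=3 before rhs at j=5)
  i=4: ✓ (rhs at j=5; lhs holds on [4,4])
Positions where it holds: {0, 4} → 2.

2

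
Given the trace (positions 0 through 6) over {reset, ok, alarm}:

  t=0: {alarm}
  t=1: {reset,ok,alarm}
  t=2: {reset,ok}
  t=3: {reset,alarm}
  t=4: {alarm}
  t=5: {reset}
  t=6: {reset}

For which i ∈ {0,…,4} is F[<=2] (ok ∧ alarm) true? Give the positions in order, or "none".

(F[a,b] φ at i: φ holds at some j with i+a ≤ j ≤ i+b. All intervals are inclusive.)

Evaluate at each i in [0,4]:
  i=0: ✓ (witness j=1)
  i=1: ✓ (witness j=1)
  i=2: ✗ (none in [2,4])
  i=3: ✗ (none in [3,5])
  i=4: ✗ (none in [4,6])

0, 1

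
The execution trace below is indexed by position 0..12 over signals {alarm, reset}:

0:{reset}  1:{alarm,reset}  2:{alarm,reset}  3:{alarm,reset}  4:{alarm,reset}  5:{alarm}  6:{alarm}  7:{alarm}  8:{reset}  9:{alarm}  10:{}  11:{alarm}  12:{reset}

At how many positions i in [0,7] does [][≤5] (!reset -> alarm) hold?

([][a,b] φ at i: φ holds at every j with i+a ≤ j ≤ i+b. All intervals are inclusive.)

5

Evaluate at each i in [0,7]:
  i=0: ✓ (all of [0,5])
  i=1: ✓ (all of [1,6])
  i=2: ✓ (all of [2,7])
  i=3: ✓ (all of [3,8])
  i=4: ✓ (all of [4,9])
  i=5: ✗ (fails at j=10)
  i=6: ✗ (fails at j=10)
  i=7: ✗ (fails at j=10)
Positions where it holds: {0, 1, 2, 3, 4} → 5.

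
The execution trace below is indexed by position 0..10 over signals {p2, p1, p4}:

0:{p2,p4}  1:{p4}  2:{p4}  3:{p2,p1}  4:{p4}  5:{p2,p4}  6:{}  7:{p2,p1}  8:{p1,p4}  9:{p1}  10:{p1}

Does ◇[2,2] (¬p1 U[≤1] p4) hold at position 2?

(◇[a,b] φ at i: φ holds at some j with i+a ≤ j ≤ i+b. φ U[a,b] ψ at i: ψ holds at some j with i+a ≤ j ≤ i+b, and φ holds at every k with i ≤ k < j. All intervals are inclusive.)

Holds

Check (¬p1 U[≤1] p4) at each j in [4,4]:
  j=4: holds
Found at j=4 → formula holds.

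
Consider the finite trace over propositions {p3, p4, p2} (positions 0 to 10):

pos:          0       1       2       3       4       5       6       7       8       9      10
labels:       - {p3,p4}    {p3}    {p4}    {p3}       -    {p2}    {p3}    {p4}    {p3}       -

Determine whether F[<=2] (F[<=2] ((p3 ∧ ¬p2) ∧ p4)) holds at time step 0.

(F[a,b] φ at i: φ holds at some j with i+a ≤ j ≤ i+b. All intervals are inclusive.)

Check F[<=2] ((p3 ∧ ¬p2) ∧ p4) at each j in [0,2]:
  j=0: holds (witness at 1)
  j=1: holds (witness at 1)
  j=2: fails (none in [2,4])
Found at j=0 → formula holds.

Holds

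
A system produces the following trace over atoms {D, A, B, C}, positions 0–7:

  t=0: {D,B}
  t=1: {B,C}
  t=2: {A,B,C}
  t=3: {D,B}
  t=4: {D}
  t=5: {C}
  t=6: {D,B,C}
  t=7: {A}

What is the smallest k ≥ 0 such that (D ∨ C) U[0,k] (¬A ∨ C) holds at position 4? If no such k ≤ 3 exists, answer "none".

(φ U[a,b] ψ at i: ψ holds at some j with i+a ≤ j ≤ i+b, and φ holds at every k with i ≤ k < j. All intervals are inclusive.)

0

Need earliest j ≥ 4 with (¬A ∨ C), and (D ∨ C) at every k in [4,j-1].
  j=4: rhs holds (empty prefix). k = 0.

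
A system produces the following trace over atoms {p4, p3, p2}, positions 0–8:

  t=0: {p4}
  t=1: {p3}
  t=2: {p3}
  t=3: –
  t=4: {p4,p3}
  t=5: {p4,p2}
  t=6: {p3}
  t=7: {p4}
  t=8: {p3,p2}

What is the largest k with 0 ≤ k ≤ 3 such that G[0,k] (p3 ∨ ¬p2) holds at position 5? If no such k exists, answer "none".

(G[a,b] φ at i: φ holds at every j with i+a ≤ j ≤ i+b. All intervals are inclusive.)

none

(p3 ∨ ¬p2) must hold from j=5 onward; find where it first fails.
  j=5: fails → no k works.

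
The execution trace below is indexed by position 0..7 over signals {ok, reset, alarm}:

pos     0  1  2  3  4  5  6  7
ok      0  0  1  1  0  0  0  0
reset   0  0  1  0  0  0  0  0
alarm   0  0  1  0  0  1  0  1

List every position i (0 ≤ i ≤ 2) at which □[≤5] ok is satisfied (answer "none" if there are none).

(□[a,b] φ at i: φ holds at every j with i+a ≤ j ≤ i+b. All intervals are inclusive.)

Evaluate at each i in [0,2]:
  i=0: ✗ (fails at j=0)
  i=1: ✗ (fails at j=1)
  i=2: ✗ (fails at j=4)

none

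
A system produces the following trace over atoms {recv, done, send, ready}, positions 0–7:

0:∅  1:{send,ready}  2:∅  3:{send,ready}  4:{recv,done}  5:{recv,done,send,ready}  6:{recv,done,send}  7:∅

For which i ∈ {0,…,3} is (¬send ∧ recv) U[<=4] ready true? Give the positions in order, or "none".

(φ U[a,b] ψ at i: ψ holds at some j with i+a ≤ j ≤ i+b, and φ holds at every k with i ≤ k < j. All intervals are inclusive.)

1, 3

Evaluate at each i in [0,3]:
  i=0: ✗ (lhs fails at k=0 before rhs at j=1)
  i=1: ✓ (rhs at j=1)
  i=2: ✗ (lhs fails at k=2 before rhs at j=3)
  i=3: ✓ (rhs at j=3)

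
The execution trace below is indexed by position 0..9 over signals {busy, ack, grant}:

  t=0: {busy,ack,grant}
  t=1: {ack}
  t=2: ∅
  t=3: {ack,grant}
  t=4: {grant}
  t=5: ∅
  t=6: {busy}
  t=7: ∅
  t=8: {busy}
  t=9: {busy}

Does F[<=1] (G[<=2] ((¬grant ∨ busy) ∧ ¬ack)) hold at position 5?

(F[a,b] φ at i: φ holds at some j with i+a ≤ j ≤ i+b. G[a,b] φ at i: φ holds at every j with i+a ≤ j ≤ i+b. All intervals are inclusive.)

Check G[<=2] ((¬grant ∨ busy) ∧ ¬ack) at each j in [5,6]:
  j=5: holds on [5,7]
  j=6: holds on [6,8]
Found at j=5 → formula holds.

True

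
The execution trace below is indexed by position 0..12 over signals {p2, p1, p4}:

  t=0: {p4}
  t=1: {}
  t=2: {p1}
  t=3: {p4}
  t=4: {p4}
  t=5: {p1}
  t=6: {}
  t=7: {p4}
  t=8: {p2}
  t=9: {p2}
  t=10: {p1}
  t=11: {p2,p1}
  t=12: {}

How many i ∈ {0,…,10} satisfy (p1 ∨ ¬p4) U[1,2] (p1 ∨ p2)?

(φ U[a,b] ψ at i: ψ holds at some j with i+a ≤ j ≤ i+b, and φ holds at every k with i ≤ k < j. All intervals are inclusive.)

Evaluate at each i in [0,10]:
  i=0: ✗ (lhs fails at k=0 before rhs at j=2)
  i=1: ✓ (rhs at j=2; lhs holds on [1,1])
  i=2: ✗ (no rhs in [3,4])
  i=3: ✗ (lhs fails at k=3 before rhs at j=5)
  i=4: ✗ (lhs fails at k=4 before rhs at j=5)
  i=5: ✗ (no rhs in [6,7])
  i=6: ✗ (lhs fails at k=7 before rhs at j=8)
  i=7: ✗ (lhs fails at k=7 before rhs at j=8)
  i=8: ✓ (rhs at j=9; lhs holds on [8,8])
  i=9: ✓ (rhs at j=10; lhs holds on [9,9])
  i=10: ✓ (rhs at j=11; lhs holds on [10,10])
Positions where it holds: {1, 8, 9, 10} → 4.

4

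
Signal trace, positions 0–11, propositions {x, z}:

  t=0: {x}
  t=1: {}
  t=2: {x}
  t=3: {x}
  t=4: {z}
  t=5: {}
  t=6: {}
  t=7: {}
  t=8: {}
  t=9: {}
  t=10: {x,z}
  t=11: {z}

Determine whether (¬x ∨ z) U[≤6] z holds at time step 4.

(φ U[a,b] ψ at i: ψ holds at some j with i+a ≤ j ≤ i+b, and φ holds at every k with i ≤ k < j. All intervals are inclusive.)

Need some j in [4,10] with z, and (¬x ∨ z) at every k in [4,j-1].
  j=4: z holds; no prefix to check → satisfied.

Yes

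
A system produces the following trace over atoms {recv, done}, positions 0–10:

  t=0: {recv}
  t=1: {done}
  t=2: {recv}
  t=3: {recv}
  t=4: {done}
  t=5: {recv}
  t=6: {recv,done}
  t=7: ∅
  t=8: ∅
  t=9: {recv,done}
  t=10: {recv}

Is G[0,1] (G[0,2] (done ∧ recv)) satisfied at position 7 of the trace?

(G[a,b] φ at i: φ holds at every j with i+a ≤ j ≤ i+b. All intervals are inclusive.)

Check G[0,2] (done ∧ recv) at every j in [7,8]:
  j=7: fails at 7
  j=8: fails at 8
Fails at j=7 → formula fails.

Does not hold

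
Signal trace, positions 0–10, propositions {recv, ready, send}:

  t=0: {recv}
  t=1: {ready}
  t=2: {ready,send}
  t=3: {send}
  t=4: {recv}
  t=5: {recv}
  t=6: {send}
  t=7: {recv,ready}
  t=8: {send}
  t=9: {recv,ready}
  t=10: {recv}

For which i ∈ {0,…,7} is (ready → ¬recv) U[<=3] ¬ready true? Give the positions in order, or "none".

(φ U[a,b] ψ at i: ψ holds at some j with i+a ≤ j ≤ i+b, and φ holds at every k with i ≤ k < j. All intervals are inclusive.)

0, 1, 2, 3, 4, 5, 6

Evaluate at each i in [0,7]:
  i=0: ✓ (rhs at j=0)
  i=1: ✓ (rhs at j=3; lhs holds on [1,2])
  i=2: ✓ (rhs at j=3; lhs holds on [2,2])
  i=3: ✓ (rhs at j=3)
  i=4: ✓ (rhs at j=4)
  i=5: ✓ (rhs at j=5)
  i=6: ✓ (rhs at j=6)
  i=7: ✗ (lhs fails at k=7 before rhs at j=8)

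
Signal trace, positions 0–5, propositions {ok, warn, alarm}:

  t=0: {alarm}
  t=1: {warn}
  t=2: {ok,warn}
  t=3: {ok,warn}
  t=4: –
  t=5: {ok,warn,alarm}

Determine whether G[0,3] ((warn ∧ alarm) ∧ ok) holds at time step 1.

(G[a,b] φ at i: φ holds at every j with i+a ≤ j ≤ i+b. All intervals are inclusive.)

Check ((warn ∧ alarm) ∧ ok) at every j in [1,4]:
  j=1: false
  j=2: false
  j=3: false
  j=4: false
Fails at j=1 → formula fails.

Does not hold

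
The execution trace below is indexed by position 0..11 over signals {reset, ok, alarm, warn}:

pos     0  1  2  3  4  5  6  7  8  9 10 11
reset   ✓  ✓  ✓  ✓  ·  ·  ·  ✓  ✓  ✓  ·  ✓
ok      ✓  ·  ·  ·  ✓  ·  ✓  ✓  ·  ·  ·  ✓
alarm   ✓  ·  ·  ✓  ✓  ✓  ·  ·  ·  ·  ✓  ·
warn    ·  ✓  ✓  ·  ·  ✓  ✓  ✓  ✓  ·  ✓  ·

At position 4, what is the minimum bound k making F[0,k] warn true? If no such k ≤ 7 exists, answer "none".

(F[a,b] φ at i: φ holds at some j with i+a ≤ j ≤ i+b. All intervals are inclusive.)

1

Scan j = 4,5,… for warn:
  j=4: fails
  j=5: holds
First hit at j=5, so smallest k = 5-4 = 1.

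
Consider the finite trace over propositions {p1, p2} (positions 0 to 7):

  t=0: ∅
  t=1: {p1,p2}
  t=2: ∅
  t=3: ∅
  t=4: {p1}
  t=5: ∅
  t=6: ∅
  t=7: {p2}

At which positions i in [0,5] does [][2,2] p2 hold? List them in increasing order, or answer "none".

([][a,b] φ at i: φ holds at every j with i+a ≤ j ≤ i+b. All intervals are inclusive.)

Evaluate at each i in [0,5]:
  i=0: ✗ (fails at j=2)
  i=1: ✗ (fails at j=3)
  i=2: ✗ (fails at j=4)
  i=3: ✗ (fails at j=5)
  i=4: ✗ (fails at j=6)
  i=5: ✓ (all of [7,7])

5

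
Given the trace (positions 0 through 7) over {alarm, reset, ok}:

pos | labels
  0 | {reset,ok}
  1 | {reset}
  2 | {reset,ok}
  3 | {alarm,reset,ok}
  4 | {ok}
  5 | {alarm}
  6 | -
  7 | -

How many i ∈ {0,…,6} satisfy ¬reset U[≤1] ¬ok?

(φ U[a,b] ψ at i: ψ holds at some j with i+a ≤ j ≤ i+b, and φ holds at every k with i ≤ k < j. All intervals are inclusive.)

Evaluate at each i in [0,6]:
  i=0: ✗ (lhs fails at k=0 before rhs at j=1)
  i=1: ✓ (rhs at j=1)
  i=2: ✗ (no rhs in [2,3])
  i=3: ✗ (no rhs in [3,4])
  i=4: ✓ (rhs at j=5; lhs holds on [4,4])
  i=5: ✓ (rhs at j=5)
  i=6: ✓ (rhs at j=6)
Positions where it holds: {1, 4, 5, 6} → 4.

4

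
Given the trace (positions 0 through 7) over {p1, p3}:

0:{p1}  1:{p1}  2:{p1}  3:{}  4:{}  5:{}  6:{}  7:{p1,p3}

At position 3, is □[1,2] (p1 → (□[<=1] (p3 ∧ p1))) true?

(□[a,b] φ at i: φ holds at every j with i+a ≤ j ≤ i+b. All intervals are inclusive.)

Holds

Check (p1 → (□[<=1] (p3 ∧ p1))) at every j in [4,5]:
  j=4: antecedent false → ✓
  j=5: antecedent false → ✓
All positions satisfy it → formula holds.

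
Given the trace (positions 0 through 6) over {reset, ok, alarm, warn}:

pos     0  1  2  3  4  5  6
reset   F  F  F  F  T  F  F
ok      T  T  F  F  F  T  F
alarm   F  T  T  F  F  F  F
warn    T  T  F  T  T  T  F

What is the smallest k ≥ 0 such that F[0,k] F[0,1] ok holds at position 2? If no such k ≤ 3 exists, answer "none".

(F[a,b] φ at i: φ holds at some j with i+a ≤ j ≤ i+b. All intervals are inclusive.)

Scan j = 2,3,… for F[0,1] ok:
  j=2: fails
  j=3: fails
  j=4: holds
First hit at j=4, so smallest k = 4-2 = 2.

2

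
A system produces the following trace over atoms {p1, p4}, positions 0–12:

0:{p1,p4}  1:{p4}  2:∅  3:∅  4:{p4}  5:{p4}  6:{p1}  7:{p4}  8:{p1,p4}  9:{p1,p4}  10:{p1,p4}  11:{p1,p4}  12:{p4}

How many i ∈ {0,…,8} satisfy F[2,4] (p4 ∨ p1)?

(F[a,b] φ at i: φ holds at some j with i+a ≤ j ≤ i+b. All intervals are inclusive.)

Evaluate at each i in [0,8]:
  i=0: ✓ (witness j=4)
  i=1: ✓ (witness j=4)
  i=2: ✓ (witness j=4)
  i=3: ✓ (witness j=5)
  i=4: ✓ (witness j=6)
  i=5: ✓ (witness j=7)
  i=6: ✓ (witness j=8)
  i=7: ✓ (witness j=9)
  i=8: ✓ (witness j=10)
Positions where it holds: {0, 1, 2, 3, 4, 5, 6, 7, 8} → 9.

9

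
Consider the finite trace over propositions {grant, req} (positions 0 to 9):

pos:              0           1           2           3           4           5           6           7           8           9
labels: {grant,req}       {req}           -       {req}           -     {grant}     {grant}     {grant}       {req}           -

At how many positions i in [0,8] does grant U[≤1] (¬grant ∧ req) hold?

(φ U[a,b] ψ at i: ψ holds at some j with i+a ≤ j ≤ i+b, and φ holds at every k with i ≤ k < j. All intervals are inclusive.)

5

Evaluate at each i in [0,8]:
  i=0: ✓ (rhs at j=1; lhs holds on [0,0])
  i=1: ✓ (rhs at j=1)
  i=2: ✗ (lhs fails at k=2 before rhs at j=3)
  i=3: ✓ (rhs at j=3)
  i=4: ✗ (no rhs in [4,5])
  i=5: ✗ (no rhs in [5,6])
  i=6: ✗ (no rhs in [6,7])
  i=7: ✓ (rhs at j=8; lhs holds on [7,7])
  i=8: ✓ (rhs at j=8)
Positions where it holds: {0, 1, 3, 7, 8} → 5.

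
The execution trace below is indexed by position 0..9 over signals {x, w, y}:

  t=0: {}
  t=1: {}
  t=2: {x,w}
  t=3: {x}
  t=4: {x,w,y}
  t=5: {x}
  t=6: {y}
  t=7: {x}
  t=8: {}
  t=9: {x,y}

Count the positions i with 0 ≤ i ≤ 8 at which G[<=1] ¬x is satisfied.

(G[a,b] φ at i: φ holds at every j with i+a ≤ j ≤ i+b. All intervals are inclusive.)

1

Evaluate at each i in [0,8]:
  i=0: ✓ (all of [0,1])
  i=1: ✗ (fails at j=2)
  i=2: ✗ (fails at j=2)
  i=3: ✗ (fails at j=3)
  i=4: ✗ (fails at j=4)
  i=5: ✗ (fails at j=5)
  i=6: ✗ (fails at j=7)
  i=7: ✗ (fails at j=7)
  i=8: ✗ (fails at j=9)
Positions where it holds: {0} → 1.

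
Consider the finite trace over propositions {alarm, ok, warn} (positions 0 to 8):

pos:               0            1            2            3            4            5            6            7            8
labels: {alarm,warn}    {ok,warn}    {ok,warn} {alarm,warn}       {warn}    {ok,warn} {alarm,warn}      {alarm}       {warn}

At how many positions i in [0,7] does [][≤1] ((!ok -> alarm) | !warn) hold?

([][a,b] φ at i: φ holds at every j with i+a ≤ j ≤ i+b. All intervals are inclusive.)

5

Evaluate at each i in [0,7]:
  i=0: ✓ (all of [0,1])
  i=1: ✓ (all of [1,2])
  i=2: ✓ (all of [2,3])
  i=3: ✗ (fails at j=4)
  i=4: ✗ (fails at j=4)
  i=5: ✓ (all of [5,6])
  i=6: ✓ (all of [6,7])
  i=7: ✗ (fails at j=8)
Positions where it holds: {0, 1, 2, 5, 6} → 5.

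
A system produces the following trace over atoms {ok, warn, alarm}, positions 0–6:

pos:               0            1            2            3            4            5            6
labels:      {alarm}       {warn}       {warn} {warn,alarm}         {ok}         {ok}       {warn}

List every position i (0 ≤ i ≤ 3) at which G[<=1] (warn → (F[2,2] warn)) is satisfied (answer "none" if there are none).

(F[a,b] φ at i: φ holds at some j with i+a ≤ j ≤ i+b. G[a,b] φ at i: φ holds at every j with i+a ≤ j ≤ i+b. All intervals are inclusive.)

0

Evaluate at each i in [0,3]:
  i=0: ✓ (all of [0,1])
  i=1: ✗ (fails at j=2)
  i=2: ✗ (fails at j=2)
  i=3: ✗ (fails at j=3)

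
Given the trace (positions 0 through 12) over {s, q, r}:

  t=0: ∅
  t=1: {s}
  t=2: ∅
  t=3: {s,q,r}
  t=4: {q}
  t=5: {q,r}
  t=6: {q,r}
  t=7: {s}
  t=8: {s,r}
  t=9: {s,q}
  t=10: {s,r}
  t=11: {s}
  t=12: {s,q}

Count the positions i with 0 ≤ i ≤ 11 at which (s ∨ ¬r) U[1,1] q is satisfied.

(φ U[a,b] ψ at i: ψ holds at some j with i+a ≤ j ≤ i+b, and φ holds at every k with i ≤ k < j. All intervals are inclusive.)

Evaluate at each i in [0,11]:
  i=0: ✗ (no rhs in [1,1])
  i=1: ✗ (no rhs in [2,2])
  i=2: ✓ (rhs at j=3; lhs holds on [2,2])
  i=3: ✓ (rhs at j=4; lhs holds on [3,3])
  i=4: ✓ (rhs at j=5; lhs holds on [4,4])
  i=5: ✗ (lhs fails at k=5 before rhs at j=6)
  i=6: ✗ (no rhs in [7,7])
  i=7: ✗ (no rhs in [8,8])
  i=8: ✓ (rhs at j=9; lhs holds on [8,8])
  i=9: ✗ (no rhs in [10,10])
  i=10: ✗ (no rhs in [11,11])
  i=11: ✓ (rhs at j=12; lhs holds on [11,11])
Positions where it holds: {2, 3, 4, 8, 11} → 5.

5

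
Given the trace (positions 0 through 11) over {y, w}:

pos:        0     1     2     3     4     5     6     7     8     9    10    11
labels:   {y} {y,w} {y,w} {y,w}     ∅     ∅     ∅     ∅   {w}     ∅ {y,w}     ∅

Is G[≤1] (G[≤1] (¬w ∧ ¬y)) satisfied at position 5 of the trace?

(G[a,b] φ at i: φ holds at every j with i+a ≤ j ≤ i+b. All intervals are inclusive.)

Holds

Check G[≤1] (¬w ∧ ¬y) at every j in [5,6]:
  j=5: holds on [5,6]
  j=6: holds on [6,7]
All positions satisfy it → formula holds.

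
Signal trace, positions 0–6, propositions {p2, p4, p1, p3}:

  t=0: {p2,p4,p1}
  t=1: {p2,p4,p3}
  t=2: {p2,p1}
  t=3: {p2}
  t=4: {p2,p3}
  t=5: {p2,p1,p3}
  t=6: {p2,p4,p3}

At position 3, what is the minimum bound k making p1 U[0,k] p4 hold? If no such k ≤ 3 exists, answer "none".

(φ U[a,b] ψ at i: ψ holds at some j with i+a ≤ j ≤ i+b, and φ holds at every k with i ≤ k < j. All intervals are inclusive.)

Need earliest j ≥ 3 with p4, and p1 at every k in [3,j-1].
  j=3: rhs fails.
  j=4: rhs fails.
  j=5: rhs fails.
  j=6: rhs holds but lhs fails at k=3.
No witness within the range → none.

none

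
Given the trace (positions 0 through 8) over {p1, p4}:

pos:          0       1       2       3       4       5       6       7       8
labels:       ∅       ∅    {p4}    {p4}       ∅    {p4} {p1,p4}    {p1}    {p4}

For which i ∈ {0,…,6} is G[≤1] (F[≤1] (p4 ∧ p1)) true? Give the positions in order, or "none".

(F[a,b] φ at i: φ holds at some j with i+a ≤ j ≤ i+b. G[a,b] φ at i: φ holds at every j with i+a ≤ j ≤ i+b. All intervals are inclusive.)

5

Evaluate at each i in [0,6]:
  i=0: ✗ (fails at j=0)
  i=1: ✗ (fails at j=1)
  i=2: ✗ (fails at j=2)
  i=3: ✗ (fails at j=3)
  i=4: ✗ (fails at j=4)
  i=5: ✓ (all of [5,6])
  i=6: ✗ (fails at j=7)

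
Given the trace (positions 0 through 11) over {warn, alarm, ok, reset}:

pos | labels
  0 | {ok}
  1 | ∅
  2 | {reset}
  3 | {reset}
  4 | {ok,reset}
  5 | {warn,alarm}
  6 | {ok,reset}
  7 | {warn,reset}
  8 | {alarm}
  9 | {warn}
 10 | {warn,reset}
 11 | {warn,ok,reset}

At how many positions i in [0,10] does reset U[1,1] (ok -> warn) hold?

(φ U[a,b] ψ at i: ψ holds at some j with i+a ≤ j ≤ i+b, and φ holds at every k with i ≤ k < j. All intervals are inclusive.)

Evaluate at each i in [0,10]:
  i=0: ✗ (lhs fails at k=0 before rhs at j=1)
  i=1: ✗ (lhs fails at k=1 before rhs at j=2)
  i=2: ✓ (rhs at j=3; lhs holds on [2,2])
  i=3: ✗ (no rhs in [4,4])
  i=4: ✓ (rhs at j=5; lhs holds on [4,4])
  i=5: ✗ (no rhs in [6,6])
  i=6: ✓ (rhs at j=7; lhs holds on [6,6])
  i=7: ✓ (rhs at j=8; lhs holds on [7,7])
  i=8: ✗ (lhs fails at k=8 before rhs at j=9)
  i=9: ✗ (lhs fails at k=9 before rhs at j=10)
  i=10: ✓ (rhs at j=11; lhs holds on [10,10])
Positions where it holds: {2, 4, 6, 7, 10} → 5.

5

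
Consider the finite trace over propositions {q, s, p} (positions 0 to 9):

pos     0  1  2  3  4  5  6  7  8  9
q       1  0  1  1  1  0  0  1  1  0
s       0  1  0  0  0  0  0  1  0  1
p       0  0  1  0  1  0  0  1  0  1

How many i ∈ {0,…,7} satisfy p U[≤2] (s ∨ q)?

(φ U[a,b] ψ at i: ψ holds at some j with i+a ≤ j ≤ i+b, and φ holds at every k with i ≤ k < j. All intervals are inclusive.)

6

Evaluate at each i in [0,7]:
  i=0: ✓ (rhs at j=0)
  i=1: ✓ (rhs at j=1)
  i=2: ✓ (rhs at j=2)
  i=3: ✓ (rhs at j=3)
  i=4: ✓ (rhs at j=4)
  i=5: ✗ (lhs fails at k=5 before rhs at j=7)
  i=6: ✗ (lhs fails at k=6 before rhs at j=7)
  i=7: ✓ (rhs at j=7)
Positions where it holds: {0, 1, 2, 3, 4, 7} → 6.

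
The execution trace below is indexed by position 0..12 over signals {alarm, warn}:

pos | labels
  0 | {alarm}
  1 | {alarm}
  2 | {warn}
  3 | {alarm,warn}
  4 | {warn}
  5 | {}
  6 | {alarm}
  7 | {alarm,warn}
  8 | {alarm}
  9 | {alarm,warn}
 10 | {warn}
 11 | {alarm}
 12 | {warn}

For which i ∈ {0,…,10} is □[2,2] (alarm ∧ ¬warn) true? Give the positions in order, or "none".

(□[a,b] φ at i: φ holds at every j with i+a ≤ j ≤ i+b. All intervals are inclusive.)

Evaluate at each i in [0,10]:
  i=0: ✗ (fails at j=2)
  i=1: ✗ (fails at j=3)
  i=2: ✗ (fails at j=4)
  i=3: ✗ (fails at j=5)
  i=4: ✓ (all of [6,6])
  i=5: ✗ (fails at j=7)
  i=6: ✓ (all of [8,8])
  i=7: ✗ (fails at j=9)
  i=8: ✗ (fails at j=10)
  i=9: ✓ (all of [11,11])
  i=10: ✗ (fails at j=12)

4, 6, 9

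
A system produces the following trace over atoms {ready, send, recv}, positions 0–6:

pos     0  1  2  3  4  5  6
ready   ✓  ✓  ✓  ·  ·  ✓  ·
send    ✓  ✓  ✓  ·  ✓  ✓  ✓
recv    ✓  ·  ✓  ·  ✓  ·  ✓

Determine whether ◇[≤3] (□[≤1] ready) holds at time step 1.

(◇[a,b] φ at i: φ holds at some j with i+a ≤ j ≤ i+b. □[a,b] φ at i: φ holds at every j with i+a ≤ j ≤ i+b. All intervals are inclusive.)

Check □[≤1] ready at each j in [1,4]:
  j=1: holds on [1,2]
  j=2: fails at 3
  j=3: fails at 3
  j=4: fails at 4
Found at j=1 → formula holds.

Holds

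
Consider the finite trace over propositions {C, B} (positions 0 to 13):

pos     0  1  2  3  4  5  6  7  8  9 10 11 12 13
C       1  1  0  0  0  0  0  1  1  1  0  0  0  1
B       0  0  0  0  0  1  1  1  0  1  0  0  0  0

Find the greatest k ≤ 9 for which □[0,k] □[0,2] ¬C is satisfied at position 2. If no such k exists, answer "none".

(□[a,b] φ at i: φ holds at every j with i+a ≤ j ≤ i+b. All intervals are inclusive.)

□[0,2] ¬C must hold from j=2 onward; find where it first fails.
  j=2: holds
  j=3: holds
  j=4: holds
  j=5: fails
Holds on [2,4], so largest k = 2.

2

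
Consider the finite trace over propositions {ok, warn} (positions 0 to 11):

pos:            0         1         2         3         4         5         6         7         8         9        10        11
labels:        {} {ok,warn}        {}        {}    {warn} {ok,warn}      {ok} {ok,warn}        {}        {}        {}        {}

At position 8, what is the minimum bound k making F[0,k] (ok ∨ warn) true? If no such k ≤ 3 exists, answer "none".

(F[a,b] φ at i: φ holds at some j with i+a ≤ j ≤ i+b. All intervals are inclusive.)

none

Scan j = 8,9,… for (ok ∨ warn):
  j=8: fails
  j=9: fails
  j=10: fails
  j=11: fails
No j in [8,11] satisfies it → none.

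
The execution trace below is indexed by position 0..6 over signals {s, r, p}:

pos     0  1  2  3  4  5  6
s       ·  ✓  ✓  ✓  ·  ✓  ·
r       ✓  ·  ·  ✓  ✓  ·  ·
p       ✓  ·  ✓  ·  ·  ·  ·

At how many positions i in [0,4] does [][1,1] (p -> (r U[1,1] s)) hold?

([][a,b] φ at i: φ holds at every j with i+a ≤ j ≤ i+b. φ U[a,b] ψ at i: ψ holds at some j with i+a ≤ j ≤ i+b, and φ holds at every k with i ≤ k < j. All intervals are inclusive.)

Evaluate at each i in [0,4]:
  i=0: ✓ (all of [1,1])
  i=1: ✗ (fails at j=2)
  i=2: ✓ (all of [3,3])
  i=3: ✓ (all of [4,4])
  i=4: ✓ (all of [5,5])
Positions where it holds: {0, 2, 3, 4} → 4.

4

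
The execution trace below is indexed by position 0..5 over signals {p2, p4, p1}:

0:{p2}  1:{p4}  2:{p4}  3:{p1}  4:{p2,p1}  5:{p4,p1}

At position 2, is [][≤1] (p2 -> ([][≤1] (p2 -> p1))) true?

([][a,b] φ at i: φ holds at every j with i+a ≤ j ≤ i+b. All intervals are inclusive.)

Check (p2 -> ([][≤1] (p2 -> p1))) at every j in [2,3]:
  j=2: antecedent false → ✓
  j=3: antecedent false → ✓
All positions satisfy it → formula holds.

Yes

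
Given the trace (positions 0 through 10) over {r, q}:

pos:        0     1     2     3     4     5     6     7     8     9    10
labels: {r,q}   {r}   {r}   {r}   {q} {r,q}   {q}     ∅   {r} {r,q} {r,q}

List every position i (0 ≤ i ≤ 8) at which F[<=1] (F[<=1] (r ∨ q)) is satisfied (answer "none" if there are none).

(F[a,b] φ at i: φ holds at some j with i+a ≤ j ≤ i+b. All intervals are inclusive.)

Evaluate at each i in [0,8]:
  i=0: ✓ (witness j=0)
  i=1: ✓ (witness j=1)
  i=2: ✓ (witness j=2)
  i=3: ✓ (witness j=3)
  i=4: ✓ (witness j=4)
  i=5: ✓ (witness j=5)
  i=6: ✓ (witness j=6)
  i=7: ✓ (witness j=7)
  i=8: ✓ (witness j=8)

0, 1, 2, 3, 4, 5, 6, 7, 8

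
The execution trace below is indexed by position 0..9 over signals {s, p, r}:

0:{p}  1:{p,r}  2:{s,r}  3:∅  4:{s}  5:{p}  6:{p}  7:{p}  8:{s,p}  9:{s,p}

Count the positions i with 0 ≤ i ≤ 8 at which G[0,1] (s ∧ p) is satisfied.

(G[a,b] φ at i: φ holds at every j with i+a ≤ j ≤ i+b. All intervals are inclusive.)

Evaluate at each i in [0,8]:
  i=0: ✗ (fails at j=0)
  i=1: ✗ (fails at j=1)
  i=2: ✗ (fails at j=2)
  i=3: ✗ (fails at j=3)
  i=4: ✗ (fails at j=4)
  i=5: ✗ (fails at j=5)
  i=6: ✗ (fails at j=6)
  i=7: ✗ (fails at j=7)
  i=8: ✓ (all of [8,9])
Positions where it holds: {8} → 1.

1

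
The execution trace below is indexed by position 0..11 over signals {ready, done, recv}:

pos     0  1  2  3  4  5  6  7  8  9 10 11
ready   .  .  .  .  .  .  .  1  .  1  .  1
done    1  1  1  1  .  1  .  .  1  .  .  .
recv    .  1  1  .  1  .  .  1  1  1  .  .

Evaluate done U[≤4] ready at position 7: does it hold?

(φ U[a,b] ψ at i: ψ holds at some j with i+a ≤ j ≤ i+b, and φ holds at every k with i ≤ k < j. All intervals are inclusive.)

Need some j in [7,11] with ready, and done at every k in [7,j-1].
  j=7: ready holds; no prefix to check → satisfied.

Holds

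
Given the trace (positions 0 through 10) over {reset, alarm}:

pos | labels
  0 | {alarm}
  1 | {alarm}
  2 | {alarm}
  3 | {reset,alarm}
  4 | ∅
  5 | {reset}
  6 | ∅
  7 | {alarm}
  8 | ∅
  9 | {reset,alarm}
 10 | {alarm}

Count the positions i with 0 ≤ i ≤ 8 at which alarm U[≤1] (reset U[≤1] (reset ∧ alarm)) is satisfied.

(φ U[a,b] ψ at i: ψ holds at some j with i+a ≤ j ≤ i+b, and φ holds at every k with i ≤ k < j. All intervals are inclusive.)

2

Evaluate at each i in [0,8]:
  i=0: ✗ (no rhs in [0,1])
  i=1: ✗ (no rhs in [1,2])
  i=2: ✓ (rhs at j=3; lhs holds on [2,2])
  i=3: ✓ (rhs at j=3)
  i=4: ✗ (no rhs in [4,5])
  i=5: ✗ (no rhs in [5,6])
  i=6: ✗ (no rhs in [6,7])
  i=7: ✗ (no rhs in [7,8])
  i=8: ✗ (lhs fails at k=8 before rhs at j=9)
Positions where it holds: {2, 3} → 2.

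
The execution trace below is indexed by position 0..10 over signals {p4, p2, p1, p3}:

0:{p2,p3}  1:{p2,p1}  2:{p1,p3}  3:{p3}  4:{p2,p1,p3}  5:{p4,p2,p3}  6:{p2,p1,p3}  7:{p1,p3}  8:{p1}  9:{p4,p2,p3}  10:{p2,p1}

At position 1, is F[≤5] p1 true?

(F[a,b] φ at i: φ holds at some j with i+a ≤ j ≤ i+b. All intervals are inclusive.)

Check p1 at each j in [1,6]:
  j=1: true
  j=2: true
  j=3: false
  j=4: true
  j=5: false
  j=6: true
Found at j=1 → formula holds.

Yes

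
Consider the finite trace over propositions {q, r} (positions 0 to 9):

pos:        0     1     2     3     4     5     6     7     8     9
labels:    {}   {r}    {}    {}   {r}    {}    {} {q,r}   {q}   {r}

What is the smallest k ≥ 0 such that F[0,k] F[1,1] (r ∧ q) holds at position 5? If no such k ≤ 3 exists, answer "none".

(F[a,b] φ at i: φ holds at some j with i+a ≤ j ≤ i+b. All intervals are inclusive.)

Scan j = 5,6,… for F[1,1] (r ∧ q):
  j=5: fails
  j=6: holds
First hit at j=6, so smallest k = 6-5 = 1.

1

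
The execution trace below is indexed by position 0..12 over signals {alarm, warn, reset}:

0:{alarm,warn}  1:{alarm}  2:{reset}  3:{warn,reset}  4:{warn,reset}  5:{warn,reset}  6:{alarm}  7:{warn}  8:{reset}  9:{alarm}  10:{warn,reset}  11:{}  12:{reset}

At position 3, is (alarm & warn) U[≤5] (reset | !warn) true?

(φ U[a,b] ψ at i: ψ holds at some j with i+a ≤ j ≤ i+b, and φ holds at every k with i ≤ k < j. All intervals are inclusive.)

Need some j in [3,8] with (reset | !warn), and (alarm & warn) at every k in [3,j-1].
  j=3: (reset | !warn) holds; no prefix to check → satisfied.

True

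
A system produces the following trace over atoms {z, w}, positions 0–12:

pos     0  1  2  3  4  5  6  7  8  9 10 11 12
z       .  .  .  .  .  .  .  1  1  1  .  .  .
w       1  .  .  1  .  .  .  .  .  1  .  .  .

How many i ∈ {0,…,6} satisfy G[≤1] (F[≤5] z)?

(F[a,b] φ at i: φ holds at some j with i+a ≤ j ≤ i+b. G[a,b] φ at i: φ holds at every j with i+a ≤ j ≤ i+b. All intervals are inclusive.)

Evaluate at each i in [0,6]:
  i=0: ✗ (fails at j=0)
  i=1: ✗ (fails at j=1)
  i=2: ✓ (all of [2,3])
  i=3: ✓ (all of [3,4])
  i=4: ✓ (all of [4,5])
  i=5: ✓ (all of [5,6])
  i=6: ✓ (all of [6,7])
Positions where it holds: {2, 3, 4, 5, 6} → 5.

5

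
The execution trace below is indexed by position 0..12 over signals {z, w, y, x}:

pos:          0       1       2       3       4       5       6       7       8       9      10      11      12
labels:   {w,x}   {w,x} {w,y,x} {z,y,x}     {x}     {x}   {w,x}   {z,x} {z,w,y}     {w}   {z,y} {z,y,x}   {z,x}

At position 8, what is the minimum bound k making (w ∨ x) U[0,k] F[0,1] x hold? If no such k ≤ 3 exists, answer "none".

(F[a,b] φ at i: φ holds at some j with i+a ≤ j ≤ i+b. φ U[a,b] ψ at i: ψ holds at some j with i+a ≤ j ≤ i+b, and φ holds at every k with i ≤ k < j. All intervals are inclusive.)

Need earliest j ≥ 8 with F[0,1] x, and (w ∨ x) at every k in [8,j-1].
  j=8: rhs fails.
  j=9: rhs fails.
  j=10: rhs holds; lhs holds on [8,9]. k = 2.

2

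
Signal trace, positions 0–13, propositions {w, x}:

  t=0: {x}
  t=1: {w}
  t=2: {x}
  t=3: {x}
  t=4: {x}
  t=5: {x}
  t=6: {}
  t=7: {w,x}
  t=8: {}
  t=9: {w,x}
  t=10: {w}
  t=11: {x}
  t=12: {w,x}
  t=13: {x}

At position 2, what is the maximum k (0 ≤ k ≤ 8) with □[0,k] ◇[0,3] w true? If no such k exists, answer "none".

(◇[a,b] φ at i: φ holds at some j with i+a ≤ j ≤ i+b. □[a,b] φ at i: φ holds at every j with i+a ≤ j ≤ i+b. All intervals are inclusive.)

none

◇[0,3] w must hold from j=2 onward; find where it first fails.
  j=2: fails → no k works.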